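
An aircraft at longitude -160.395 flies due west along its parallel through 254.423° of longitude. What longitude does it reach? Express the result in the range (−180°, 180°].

-54.818°

Start at -160.395°; shift −254.423° → -414.818°.
-414.818° lies outside (−180°, 180°]; add 360° → -54.818°.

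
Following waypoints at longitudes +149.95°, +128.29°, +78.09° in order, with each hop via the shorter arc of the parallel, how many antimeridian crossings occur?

Leg 1: +149.95° → +128.29°, shortest Δλ = -21.66° (west) — does not cross 180°.
Leg 2: +128.29° → +78.09°, shortest Δλ = -50.2° (west) — does not cross 180°.
Total crossings: 0.

0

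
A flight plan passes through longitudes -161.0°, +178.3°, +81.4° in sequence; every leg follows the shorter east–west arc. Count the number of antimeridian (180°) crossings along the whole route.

1

Leg 1: -161.0° → +178.3°, shortest Δλ = -20.7° (west) — crosses 180°.
Leg 2: +178.3° → +81.4°, shortest Δλ = -96.9° (west) — does not cross 180°.
Total crossings: 1.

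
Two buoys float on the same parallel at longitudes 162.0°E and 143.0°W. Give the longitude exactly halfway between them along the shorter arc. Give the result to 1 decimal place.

170.5°W

Signed shortest Δλ from +162.0° to -143.0° is +55.0°.
Midpoint longitude = +162.0° + (+55.0°)/2 = +162.0° + 27.5° = +189.5°.
Normalise into (−180°, 180°]: -170.5°.
(The naïve average (+162.0 + -143.0)/2 = 9.5° is on the wrong side of the globe.)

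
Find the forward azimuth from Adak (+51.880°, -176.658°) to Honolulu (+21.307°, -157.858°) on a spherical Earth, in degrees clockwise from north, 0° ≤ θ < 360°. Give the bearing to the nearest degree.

147°

Δλ = -157.858 − -176.658 = 18.800°.
θ = atan2( sin Δλ · cos φ₂ , cos φ₁ · sin φ₂ − sin φ₁ · cos φ₂ · cos Δλ )
  = atan2(0.30024, -0.46953) = 147.404° → normalised to [0°, 360°): 147.404°.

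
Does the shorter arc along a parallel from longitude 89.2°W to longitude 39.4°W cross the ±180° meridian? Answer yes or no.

No

Signed shortest Δλ = ((-39.4 − -89.2 + 180) mod 360) − 180 = 49.8°.
Going east by 49.8° from -89.2° reaches -39.4° without touching 180°.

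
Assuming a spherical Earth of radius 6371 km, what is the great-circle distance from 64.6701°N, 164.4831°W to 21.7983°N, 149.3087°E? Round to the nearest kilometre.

5823 km

Δλ = 149.3087 − -164.4831 = 313.7918°; wrapped into (−180°, 180°]: -46.2082°.
Δφ = 21.7983 − 64.6701 = -42.8718°.
a = sin²(Δφ/2) + cos φ₁ · cos φ₂ · sin²(Δλ/2) = 0.194728.
c = 2·atan2(√a, √(1−a)) = 0.91405 rad → d = 6371·c ≈ 5823.40 km.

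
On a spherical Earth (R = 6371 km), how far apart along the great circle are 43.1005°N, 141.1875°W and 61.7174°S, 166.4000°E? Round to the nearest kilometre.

Δλ = 166.4000 − -141.1875 = 307.5875°; wrapped into (−180°, 180°]: -52.4125°.
Δφ = -61.7174 − 43.1005 = -104.8179°.
a = sin²(Δφ/2) + cos φ₁ · cos φ₂ · sin²(Δλ/2) = 0.695342.
c = 2·atan2(√a, √(1−a)) = 1.97217 rad → d = 6371·c ≈ 12564.69 km.

12565 km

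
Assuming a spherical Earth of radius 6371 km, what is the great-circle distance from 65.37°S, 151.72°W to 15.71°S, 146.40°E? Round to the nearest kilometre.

7139 km

Δλ = 146.40 − -151.72 = 298.12°; wrapped into (−180°, 180°]: -61.88°.
Δφ = -15.71 − -65.37 = 49.66°.
a = sin²(Δφ/2) + cos φ₁ · cos φ₂ · sin²(Δλ/2) = 0.282389.
c = 2·atan2(√a, √(1−a)) = 1.12051 rad → d = 6371·c ≈ 7138.78 km.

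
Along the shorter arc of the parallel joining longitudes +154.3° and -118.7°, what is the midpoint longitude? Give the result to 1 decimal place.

-162.2°

Signed shortest Δλ from +154.3° to -118.7° is +87.0°.
Midpoint longitude = +154.3° + (+87.0°)/2 = +154.3° + 43.5° = +197.8°.
Normalise into (−180°, 180°]: -162.2°.
(The naïve average (+154.3 + -118.7)/2 = 17.8° is on the wrong side of the globe.)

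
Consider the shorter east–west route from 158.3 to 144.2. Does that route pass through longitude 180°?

No

Signed shortest Δλ = ((144.2 − 158.3 + 180) mod 360) − 180 = -14.1°.
Going west by 14.1° from +158.3° reaches +144.2° without touching 180°.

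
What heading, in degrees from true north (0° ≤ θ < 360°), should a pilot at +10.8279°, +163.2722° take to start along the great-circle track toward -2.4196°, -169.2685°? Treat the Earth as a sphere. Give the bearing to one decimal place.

114.3°

Δλ = -169.2685 − 163.2722 = -332.5407°; wrapped into (−180°, 180°]: 27.4593°.
θ = atan2( sin Δλ · cos φ₂ , cos φ₁ · sin φ₂ − sin φ₁ · cos φ₂ · cos Δλ )
  = atan2(0.46071, -0.20801) = 114.299° → normalised to [0°, 360°): 114.299°.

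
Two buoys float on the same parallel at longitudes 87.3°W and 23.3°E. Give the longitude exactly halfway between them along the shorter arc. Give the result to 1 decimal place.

Signed shortest Δλ from -87.3° to +23.3° is +110.6°.
Midpoint longitude = -87.3° + (+110.6°)/2 = -87.3° + 55.3° = -32.0°.

32.0°W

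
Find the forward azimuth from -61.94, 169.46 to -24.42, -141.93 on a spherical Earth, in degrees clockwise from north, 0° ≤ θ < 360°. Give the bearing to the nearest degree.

Δλ = -141.93 − 169.46 = -311.39°; wrapped into (−180°, 180°]: 48.61°.
θ = atan2( sin Δλ · cos φ₂ , cos φ₁ · sin φ₂ − sin φ₁ · cos φ₂ · cos Δλ )
  = atan2(0.68311, 0.33679) = 63.755° → normalised to [0°, 360°): 63.755°.

64°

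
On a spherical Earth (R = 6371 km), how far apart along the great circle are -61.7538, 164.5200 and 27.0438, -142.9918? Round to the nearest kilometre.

10927 km

Δλ = -142.9918 − 164.5200 = -307.5118°; wrapped into (−180°, 180°]: 52.4882°.
Δφ = 27.0438 − -61.7538 = 88.7976°.
a = sin²(Δφ/2) + cos φ₁ · cos φ₂ · sin²(Δλ/2) = 0.571930.
c = 2·atan2(√a, √(1−a)) = 1.71516 rad → d = 6371·c ≈ 10927.26 km.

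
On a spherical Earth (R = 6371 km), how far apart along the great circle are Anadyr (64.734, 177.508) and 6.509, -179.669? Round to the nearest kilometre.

6478 km

Δλ = -179.669 − 177.508 = -357.177°; wrapped into (−180°, 180°]: 2.823°.
Δφ = 6.509 − 64.734 = -58.225°.
a = sin²(Δφ/2) + cos φ₁ · cos φ₂ · sin²(Δλ/2) = 0.236965.
c = 2·atan2(√a, √(1−a)) = 1.01682 rad → d = 6371·c ≈ 6478.18 km.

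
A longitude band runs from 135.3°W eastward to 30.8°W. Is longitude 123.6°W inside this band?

Band width going east from -135.3° to -30.8°: ((-30.8 − -135.3) mod 360) = 104.5°.
Offset of -123.6° east of the west edge: ((-123.6 − -135.3) mod 360) = 11.7°.
11.7° ≤ 104.5° ⇒ inside.

Yes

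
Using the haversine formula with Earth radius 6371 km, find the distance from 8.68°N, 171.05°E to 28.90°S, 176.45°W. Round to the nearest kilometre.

4389 km

Δλ = -176.45 − 171.05 = -347.50°; wrapped into (−180°, 180°]: 12.50°.
Δφ = -28.90 − 8.68 = -37.58°.
a = sin²(Δφ/2) + cos φ₁ · cos φ₂ · sin²(Δλ/2) = 0.114006.
c = 2·atan2(√a, √(1−a)) = 0.68883 rad → d = 6371·c ≈ 4388.56 km.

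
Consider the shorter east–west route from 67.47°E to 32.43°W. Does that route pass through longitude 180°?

No

Signed shortest Δλ = ((-32.43 − 67.47 + 180) mod 360) − 180 = -99.9°.
Going west by 99.9° from +67.47° reaches -32.43° without touching 180°.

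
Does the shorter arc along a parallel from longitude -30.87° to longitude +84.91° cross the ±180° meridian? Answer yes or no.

No

Signed shortest Δλ = ((84.91 − -30.87 + 180) mod 360) − 180 = 115.78°.
Going east by 115.78° from -30.87° reaches +84.91° without touching 180°.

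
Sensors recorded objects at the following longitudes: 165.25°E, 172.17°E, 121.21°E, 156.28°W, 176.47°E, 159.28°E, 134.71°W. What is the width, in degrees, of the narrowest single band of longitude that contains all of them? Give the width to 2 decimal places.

Sort the longitudes: -156.28°, -134.71°, +121.21°, +159.28°, +165.25°, +172.17°, +176.47°.
Eastward gaps between consecutive values (wrapping around): 21.57°, 255.92°, 38.07°, 5.97°, 6.92°, 4.30°, 27.25°.
Largest gap = 255.92° ⇒ minimal covering band is its complement: 360° − 255.92° = 104.08°.
Band runs from +121.21° eastward to -134.71°, crossing the antimeridian.

104.08°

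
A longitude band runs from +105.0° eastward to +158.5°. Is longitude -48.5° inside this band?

No

Band width going east from +105.0° to +158.5°: ((158.5 − 105.0) mod 360) = 53.5°.
Offset of -48.5° east of the west edge: ((-48.5 − 105.0) mod 360) = 206.5°.
206.5° > 53.5° ⇒ outside.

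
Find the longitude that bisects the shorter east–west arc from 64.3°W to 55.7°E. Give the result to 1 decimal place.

Signed shortest Δλ from -64.3° to +55.7° is +120.0°.
Midpoint longitude = -64.3° + (+120.0°)/2 = -64.3° + 60.0° = -4.3°.

4.3°W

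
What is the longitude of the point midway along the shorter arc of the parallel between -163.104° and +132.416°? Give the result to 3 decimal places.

+164.656°

Signed shortest Δλ from -163.104° to +132.416° is -64.480°.
Midpoint longitude = -163.104° + (-64.480°)/2 = -163.104° − 32.240° = -195.344°.
Normalise into (−180°, 180°]: +164.656°.
(The naïve average (-163.104 + +132.416)/2 = -15.344° is on the wrong side of the globe.)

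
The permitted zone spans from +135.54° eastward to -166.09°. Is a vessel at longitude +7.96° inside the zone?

Band width going east from +135.54° to -166.09°: ((-166.09 − 135.54) mod 360) = 58.37°.
Offset of +7.96° east of the west edge: ((7.96 − 135.54) mod 360) = 232.42°.
232.42° > 58.37° ⇒ outside.

No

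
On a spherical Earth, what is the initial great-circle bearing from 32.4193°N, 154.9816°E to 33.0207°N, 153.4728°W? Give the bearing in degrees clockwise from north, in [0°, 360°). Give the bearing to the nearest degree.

75°

Δλ = -153.4728 − 154.9816 = -308.4544°; wrapped into (−180°, 180°]: 51.5456°.
θ = atan2( sin Δλ · cos φ₂ , cos φ₁ · sin φ₂ − sin φ₁ · cos φ₂ · cos Δλ )
  = atan2(0.65661, 0.18046) = 74.632° → normalised to [0°, 360°): 74.632°.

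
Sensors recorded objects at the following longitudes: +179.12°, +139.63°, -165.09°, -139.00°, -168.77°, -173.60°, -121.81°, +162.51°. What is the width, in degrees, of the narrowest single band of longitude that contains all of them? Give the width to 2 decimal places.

98.56°

Sort the longitudes: -173.60°, -168.77°, -165.09°, -139.00°, -121.81°, +139.63°, +162.51°, +179.12°.
Eastward gaps between consecutive values (wrapping around): 4.83°, 3.68°, 26.09°, 17.19°, 261.44°, 22.88°, 16.61°, 7.28°.
Largest gap = 261.44° ⇒ minimal covering band is its complement: 360° − 261.44° = 98.56°.
Band runs from +139.63° eastward to -121.81°, crossing the antimeridian.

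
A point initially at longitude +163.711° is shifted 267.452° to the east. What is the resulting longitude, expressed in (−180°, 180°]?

Start at +163.711°; shift +267.452° → +431.163°.
+431.163° lies outside (−180°, 180°]; subtract 360° → +71.163°.

+71.163°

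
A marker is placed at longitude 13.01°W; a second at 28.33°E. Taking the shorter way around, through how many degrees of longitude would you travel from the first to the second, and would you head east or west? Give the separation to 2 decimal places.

Raw difference: 28.33 − -13.01 = 41.34°.
Normalise into (−180°, 180°]: 41.34° stays 41.34°.
Positive ⇒ the second point lies to the east; separation 41.34°.

41.34° east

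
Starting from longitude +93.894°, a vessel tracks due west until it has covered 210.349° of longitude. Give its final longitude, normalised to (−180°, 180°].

Start at +93.894°; shift −210.349° → -116.455°.
-116.455° already lies in (−180°, 180°].

-116.455°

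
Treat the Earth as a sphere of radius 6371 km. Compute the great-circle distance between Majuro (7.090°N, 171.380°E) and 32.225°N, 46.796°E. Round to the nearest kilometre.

12704 km

Δλ = 46.796 − 171.380 = -124.584°.
Δφ = 32.225 − 7.090 = 25.135°.
a = sin²(Δφ/2) + cos φ₁ · cos φ₂ · sin²(Δλ/2) = 0.705345.
c = 2·atan2(√a, √(1−a)) = 1.99401 rad → d = 6371·c ≈ 12703.82 km.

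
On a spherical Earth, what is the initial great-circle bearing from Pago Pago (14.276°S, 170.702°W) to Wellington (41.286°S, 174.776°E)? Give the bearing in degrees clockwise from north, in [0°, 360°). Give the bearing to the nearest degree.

202°

Δλ = 174.776 − -170.702 = 345.478°; wrapped into (−180°, 180°]: -14.522°.
θ = atan2( sin Δλ · cos φ₂ , cos φ₁ · sin φ₂ − sin φ₁ · cos φ₂ · cos Δλ )
  = atan2(-0.18842, -0.46007) = -157.728° → normalised to [0°, 360°): 202.272°.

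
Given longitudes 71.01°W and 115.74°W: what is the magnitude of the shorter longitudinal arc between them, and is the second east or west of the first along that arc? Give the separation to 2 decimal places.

Raw difference: -115.74 − -71.01 = -44.73°.
Normalise into (−180°, 180°]: -44.73° stays -44.73°.
Negative ⇒ the second point lies to the west; separation 44.73°.

44.73° west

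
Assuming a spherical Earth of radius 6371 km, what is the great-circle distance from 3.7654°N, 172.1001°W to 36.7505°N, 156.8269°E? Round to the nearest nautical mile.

Δλ = 156.8269 − -172.1001 = 328.9270°; wrapped into (−180°, 180°]: -31.0730°.
Δφ = 36.7505 − 3.7654 = 32.9851°.
a = sin²(Δφ/2) + cos φ₁ · cos φ₂ · sin²(Δλ/2) = 0.137955.
c = 2·atan2(√a, √(1−a)) = 0.76108 rad → d = 6371·c ≈ 4848.86 km ≈ 2618.17 nmi.

2618 nmi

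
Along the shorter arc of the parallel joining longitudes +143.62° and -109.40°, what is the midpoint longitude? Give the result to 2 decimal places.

Signed shortest Δλ from +143.62° to -109.40° is +106.98°.
Midpoint longitude = +143.62° + (+106.98°)/2 = +143.62° + 53.49° = +197.11°.
Normalise into (−180°, 180°]: -162.89°.
(The naïve average (+143.62 + -109.40)/2 = 17.11° is on the wrong side of the globe.)

-162.89°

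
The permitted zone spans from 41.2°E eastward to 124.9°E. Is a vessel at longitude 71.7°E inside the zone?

Yes

Band width going east from +41.2° to +124.9°: ((124.9 − 41.2) mod 360) = 83.7°.
Offset of +71.7° east of the west edge: ((71.7 − 41.2) mod 360) = 30.5°.
30.5° ≤ 83.7° ⇒ inside.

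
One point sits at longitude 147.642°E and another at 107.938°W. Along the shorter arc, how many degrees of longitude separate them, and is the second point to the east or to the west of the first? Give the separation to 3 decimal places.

Raw difference: -107.938 − 147.642 = -255.58°.
Normalise into (−180°, 180°]: -255.58° + 360° = 104.42°.
Positive ⇒ the second point lies to the east; separation 104.420°.

104.420° east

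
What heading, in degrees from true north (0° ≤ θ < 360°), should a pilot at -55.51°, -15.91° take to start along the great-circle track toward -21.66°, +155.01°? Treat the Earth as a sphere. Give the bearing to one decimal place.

171.4°

Δλ = 155.01 − -15.91 = 170.92°.
θ = atan2( sin Δλ · cos φ₂ , cos φ₁ · sin φ₂ − sin φ₁ · cos φ₂ · cos Δλ )
  = atan2(0.14667, -0.96543) = 171.362° → normalised to [0°, 360°): 171.362°.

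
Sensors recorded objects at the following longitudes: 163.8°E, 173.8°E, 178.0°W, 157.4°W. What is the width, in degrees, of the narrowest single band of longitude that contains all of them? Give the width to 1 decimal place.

Sort the longitudes: -178.0°, -157.4°, +163.8°, +173.8°.
Eastward gaps between consecutive values (wrapping around): 20.6°, 321.2°, 10.0°, 8.2°.
Largest gap = 321.2° ⇒ minimal covering band is its complement: 360° − 321.2° = 38.8°.
Band runs from +163.8° eastward to -157.4°, crossing the antimeridian.

38.8°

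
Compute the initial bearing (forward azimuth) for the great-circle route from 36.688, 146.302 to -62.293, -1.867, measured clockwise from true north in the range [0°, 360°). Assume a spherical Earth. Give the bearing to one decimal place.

207.4°

Δλ = -1.867 − 146.302 = -148.169°.
θ = atan2( sin Δλ · cos φ₂ , cos φ₁ · sin φ₂ − sin φ₁ · cos φ₂ · cos Δλ )
  = atan2(-0.24522, -0.47394) = -152.643° → normalised to [0°, 360°): 207.357°.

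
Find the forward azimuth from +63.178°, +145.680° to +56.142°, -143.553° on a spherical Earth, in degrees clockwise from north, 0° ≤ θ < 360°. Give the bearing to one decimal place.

Δλ = -143.553 − 145.680 = -289.233°; wrapped into (−180°, 180°]: 70.767°.
θ = atan2( sin Δλ · cos φ₂ , cos φ₁ · sin φ₂ − sin φ₁ · cos φ₂ · cos Δλ )
  = atan2(0.52604, 0.21092) = 68.151° → normalised to [0°, 360°): 68.151°.

68.2°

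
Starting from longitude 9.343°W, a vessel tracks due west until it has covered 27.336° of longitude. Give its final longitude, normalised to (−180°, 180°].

Start at -9.343°; shift −27.336° → -36.679°.
-36.679° already lies in (−180°, 180°].

36.679°W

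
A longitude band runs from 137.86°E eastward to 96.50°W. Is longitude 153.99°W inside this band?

Yes

Band width going east from +137.86° to -96.50°: ((-96.50 − 137.86) mod 360) = 125.64°.
Offset of -153.99° east of the west edge: ((-153.99 − 137.86) mod 360) = 68.15°.
68.15° ≤ 125.64° ⇒ inside.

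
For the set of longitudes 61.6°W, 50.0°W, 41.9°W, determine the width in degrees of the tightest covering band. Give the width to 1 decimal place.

Sort the longitudes: -61.6°, -50.0°, -41.9°.
Eastward gaps between consecutive values (wrapping around): 11.6°, 8.1°, 340.3°.
Largest gap = 340.3° ⇒ minimal covering band is its complement: 360° − 340.3° = 19.7°.
Band runs from -61.6° eastward to -41.9°.

19.7°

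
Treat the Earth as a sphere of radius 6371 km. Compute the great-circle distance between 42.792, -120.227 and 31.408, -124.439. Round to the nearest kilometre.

Δλ = -124.439 − -120.227 = -4.212°.
Δφ = 31.408 − 42.792 = -11.384°.
a = sin²(Δφ/2) + cos φ₁ · cos φ₂ · sin²(Δλ/2) = 0.010683.
c = 2·atan2(√a, √(1−a)) = 0.20708 rad → d = 6371·c ≈ 1319.33 km.

1319 km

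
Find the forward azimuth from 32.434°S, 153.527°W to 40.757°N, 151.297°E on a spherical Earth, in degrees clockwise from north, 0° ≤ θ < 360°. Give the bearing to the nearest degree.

Δλ = 151.297 − -153.527 = 304.824°; wrapped into (−180°, 180°]: -55.176°.
θ = atan2( sin Δλ · cos φ₂ , cos φ₁ · sin φ₂ − sin φ₁ · cos φ₂ · cos Δλ )
  = atan2(-0.62183, 0.78301) = -38.455° → normalised to [0°, 360°): 321.545°.

322°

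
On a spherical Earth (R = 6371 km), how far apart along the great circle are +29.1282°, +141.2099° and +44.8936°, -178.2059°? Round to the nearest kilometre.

3954 km

Δλ = -178.2059 − 141.2099 = -319.4158°; wrapped into (−180°, 180°]: 40.5842°.
Δφ = 44.8936 − 29.1282 = 15.7654°.
a = sin²(Δφ/2) + cos φ₁ · cos φ₂ · sin²(Δλ/2) = 0.093238.
c = 2·atan2(√a, √(1−a)) = 0.62061 rad → d = 6371·c ≈ 3953.91 km.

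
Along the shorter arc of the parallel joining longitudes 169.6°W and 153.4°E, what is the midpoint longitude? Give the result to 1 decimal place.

171.9°E

Signed shortest Δλ from -169.6° to +153.4° is -37.0°.
Midpoint longitude = -169.6° + (-37.0°)/2 = -169.6° − 18.5° = -188.1°.
Normalise into (−180°, 180°]: +171.9°.
(The naïve average (-169.6 + +153.4)/2 = -8.1° is on the wrong side of the globe.)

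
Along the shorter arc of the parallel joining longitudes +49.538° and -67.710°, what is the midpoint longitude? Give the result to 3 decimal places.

-9.086°

Signed shortest Δλ from +49.538° to -67.710° is -117.248°.
Midpoint longitude = +49.538° + (-117.248°)/2 = +49.538° − 58.624° = -9.086°.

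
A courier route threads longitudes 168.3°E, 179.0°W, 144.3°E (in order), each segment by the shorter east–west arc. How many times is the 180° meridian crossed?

Leg 1: +168.3° → -179.0°, shortest Δλ = 12.7° (east) — crosses 180°.
Leg 2: -179.0° → +144.3°, shortest Δλ = -36.7° (west) — crosses 180°.
Total crossings: 2.

2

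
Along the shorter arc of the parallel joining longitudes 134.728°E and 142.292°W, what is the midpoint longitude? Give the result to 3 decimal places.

176.218°E

Signed shortest Δλ from +134.728° to -142.292° is +82.980°.
Midpoint longitude = +134.728° + (+82.980°)/2 = +134.728° + 41.490° = +176.218°.
(The naïve average (+134.728 + -142.292)/2 = -3.782° is on the wrong side of the globe.)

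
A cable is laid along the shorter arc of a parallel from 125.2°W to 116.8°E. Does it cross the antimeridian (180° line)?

Naïve |116.8 − -125.2| = 242.0° > 180°, so the shorter arc goes the other way round — across 180°.
Signed shortest Δλ = ((116.8 − -125.2 + 180) mod 360) − 180 = -118.0°.
Going west by 118.0° from -125.2° passes through 180° before reaching +116.8°.

Yes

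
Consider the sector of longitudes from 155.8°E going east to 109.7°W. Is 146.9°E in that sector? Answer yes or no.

Band width going east from +155.8° to -109.7°: ((-109.7 − 155.8) mod 360) = 94.5°.
Offset of +146.9° east of the west edge: ((146.9 − 155.8) mod 360) = 351.1°.
351.1° > 94.5° ⇒ outside.

No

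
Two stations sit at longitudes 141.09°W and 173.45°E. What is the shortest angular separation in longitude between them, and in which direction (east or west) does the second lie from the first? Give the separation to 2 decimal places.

45.46° west

Raw difference: 173.45 − -141.09 = 314.54°.
Normalise into (−180°, 180°]: 314.54° − 360° = -45.46°.
Negative ⇒ the second point lies to the west; separation 45.46°.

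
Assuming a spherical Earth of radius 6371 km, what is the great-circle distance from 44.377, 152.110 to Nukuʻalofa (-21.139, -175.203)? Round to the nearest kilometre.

Δλ = -175.203 − 152.110 = -327.313°; wrapped into (−180°, 180°]: 32.687°.
Δφ = -21.139 − 44.377 = -65.516°.
a = sin²(Δφ/2) + cos φ₁ · cos φ₂ · sin²(Δλ/2) = 0.345569.
c = 2·atan2(√a, √(1−a)) = 1.25680 rad → d = 6371·c ≈ 8007.07 km.

8007 km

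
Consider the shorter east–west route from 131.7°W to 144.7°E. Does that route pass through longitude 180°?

Yes

Naïve |144.7 − -131.7| = 276.4° > 180°, so the shorter arc goes the other way round — across 180°.
Signed shortest Δλ = ((144.7 − -131.7 + 180) mod 360) − 180 = -83.6°.
Going west by 83.6° from -131.7° passes through 180° before reaching +144.7°.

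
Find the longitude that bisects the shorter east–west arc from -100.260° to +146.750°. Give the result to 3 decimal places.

Signed shortest Δλ from -100.260° to +146.750° is -112.990°.
Midpoint longitude = -100.260° + (-112.990°)/2 = -100.260° − 56.495° = -156.755°.
(The naïve average (-100.260 + +146.750)/2 = 23.245° is on the wrong side of the globe.)

-156.755°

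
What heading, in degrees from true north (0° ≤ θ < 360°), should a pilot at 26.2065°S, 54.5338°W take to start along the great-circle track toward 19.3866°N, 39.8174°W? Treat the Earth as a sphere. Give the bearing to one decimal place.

18.9°

Δλ = -39.8174 − -54.5338 = 14.7164°.
θ = atan2( sin Δλ · cos φ₂ , cos φ₁ · sin φ₂ − sin φ₁ · cos φ₂ · cos Δλ )
  = atan2(0.23963, 0.70072) = 18.880° → normalised to [0°, 360°): 18.880°.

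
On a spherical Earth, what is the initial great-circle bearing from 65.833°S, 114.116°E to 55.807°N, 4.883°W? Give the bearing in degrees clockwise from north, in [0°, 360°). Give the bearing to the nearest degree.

280°

Δλ = -4.883 − 114.116 = -118.999°.
θ = atan2( sin Δλ · cos φ₂ , cos φ₁ · sin φ₂ − sin φ₁ · cos φ₂ · cos Δλ )
  = atan2(-0.49153, 0.09007) = -79.617° → normalised to [0°, 360°): 280.383°.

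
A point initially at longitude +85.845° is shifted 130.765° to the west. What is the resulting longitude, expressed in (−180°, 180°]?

-44.920°

Start at +85.845°; shift −130.765° → -44.920°.
-44.920° already lies in (−180°, 180°].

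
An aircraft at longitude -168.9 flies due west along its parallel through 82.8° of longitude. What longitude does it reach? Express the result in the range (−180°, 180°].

+108.3°

Start at -168.9°; shift −82.8° → -251.7°.
-251.7° lies outside (−180°, 180°]; add 360° → +108.3°.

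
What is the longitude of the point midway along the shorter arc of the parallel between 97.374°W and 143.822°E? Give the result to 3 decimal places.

156.776°W

Signed shortest Δλ from -97.374° to +143.822° is -118.804°.
Midpoint longitude = -97.374° + (-118.804°)/2 = -97.374° − 59.402° = -156.776°.
(The naïve average (-97.374 + +143.822)/2 = 23.224° is on the wrong side of the globe.)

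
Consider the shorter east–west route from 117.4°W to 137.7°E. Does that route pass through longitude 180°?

Naïve |137.7 − -117.4| = 255.1° > 180°, so the shorter arc goes the other way round — across 180°.
Signed shortest Δλ = ((137.7 − -117.4 + 180) mod 360) − 180 = -104.9°.
Going west by 104.9° from -117.4° passes through 180° before reaching +137.7°.

Yes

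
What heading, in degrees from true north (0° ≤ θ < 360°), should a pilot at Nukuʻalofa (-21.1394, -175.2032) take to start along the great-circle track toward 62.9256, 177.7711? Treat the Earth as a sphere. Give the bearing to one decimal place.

356.8°

Δλ = 177.7711 − -175.2032 = 352.9743°; wrapped into (−180°, 180°]: -7.0257°.
θ = atan2( sin Δλ · cos φ₂ , cos φ₁ · sin φ₂ − sin φ₁ · cos φ₂ · cos Δλ )
  = atan2(-0.05567, 0.99341) = -3.208° → normalised to [0°, 360°): 356.792°.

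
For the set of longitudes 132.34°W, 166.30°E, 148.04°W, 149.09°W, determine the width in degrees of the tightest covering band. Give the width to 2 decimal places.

Sort the longitudes: -149.09°, -148.04°, -132.34°, +166.30°.
Eastward gaps between consecutive values (wrapping around): 1.05°, 15.70°, 298.64°, 44.61°.
Largest gap = 298.64° ⇒ minimal covering band is its complement: 360° − 298.64° = 61.36°.
Band runs from +166.30° eastward to -132.34°, crossing the antimeridian.

61.36°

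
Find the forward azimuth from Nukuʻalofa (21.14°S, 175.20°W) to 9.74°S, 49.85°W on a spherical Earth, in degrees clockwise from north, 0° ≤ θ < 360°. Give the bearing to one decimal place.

Δλ = -49.85 − -175.20 = 125.35°.
θ = atan2( sin Δλ · cos φ₂ , cos φ₁ · sin φ₂ − sin φ₁ · cos φ₂ · cos Δλ )
  = atan2(0.80388, -0.36344) = 114.328° → normalised to [0°, 360°): 114.328°.

114.3°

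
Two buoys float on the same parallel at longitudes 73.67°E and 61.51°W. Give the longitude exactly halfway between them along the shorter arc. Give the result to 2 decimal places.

6.08°E

Signed shortest Δλ from +73.67° to -61.51° is -135.18°.
Midpoint longitude = +73.67° + (-135.18°)/2 = +73.67° − 67.59° = +6.08°.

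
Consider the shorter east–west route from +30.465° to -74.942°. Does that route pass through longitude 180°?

Signed shortest Δλ = ((-74.942 − 30.465 + 180) mod 360) − 180 = -105.407°.
Going west by 105.407° from +30.465° reaches -74.942° without touching 180°.

No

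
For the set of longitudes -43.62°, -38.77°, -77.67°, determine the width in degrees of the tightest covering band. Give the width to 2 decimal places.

38.90°

Sort the longitudes: -77.67°, -43.62°, -38.77°.
Eastward gaps between consecutive values (wrapping around): 34.05°, 4.85°, 321.10°.
Largest gap = 321.10° ⇒ minimal covering band is its complement: 360° − 321.10° = 38.90°.
Band runs from -77.67° eastward to -38.77°.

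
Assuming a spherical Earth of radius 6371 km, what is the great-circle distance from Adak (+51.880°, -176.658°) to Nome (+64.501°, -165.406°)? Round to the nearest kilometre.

1545 km

Δλ = -165.406 − -176.658 = 11.252°.
Δφ = 64.501 − 51.880 = 12.621°.
a = sin²(Δφ/2) + cos φ₁ · cos φ₂ · sin²(Δλ/2) = 0.014636.
c = 2·atan2(√a, √(1−a)) = 0.24255 rad → d = 6371·c ≈ 1545.29 km.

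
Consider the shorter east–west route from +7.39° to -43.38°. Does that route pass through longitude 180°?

No

Signed shortest Δλ = ((-43.38 − 7.39 + 180) mod 360) − 180 = -50.77°.
Going west by 50.77° from +7.39° reaches -43.38° without touching 180°.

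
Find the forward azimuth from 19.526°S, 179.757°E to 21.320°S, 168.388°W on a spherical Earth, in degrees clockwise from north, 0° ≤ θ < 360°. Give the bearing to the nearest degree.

Δλ = -168.388 − 179.757 = -348.145°; wrapped into (−180°, 180°]: 11.855°.
θ = atan2( sin Δλ · cos φ₂ , cos φ₁ · sin φ₂ − sin φ₁ · cos φ₂ · cos Δλ )
  = atan2(0.19138, -0.03795) = 101.215° → normalised to [0°, 360°): 101.215°.

101°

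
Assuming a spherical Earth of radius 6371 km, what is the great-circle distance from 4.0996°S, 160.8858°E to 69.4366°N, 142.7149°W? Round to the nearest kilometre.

Δλ = -142.7149 − 160.8858 = -303.6007°; wrapped into (−180°, 180°]: 56.3993°.
Δφ = 69.4366 − -4.0996 = 73.5362°.
a = sin²(Δφ/2) + cos φ₁ · cos φ₂ · sin²(Δλ/2) = 0.436527.
c = 2·atan2(√a, √(1−a)) = 1.44351 rad → d = 6371·c ≈ 9196.58 km.

9197 km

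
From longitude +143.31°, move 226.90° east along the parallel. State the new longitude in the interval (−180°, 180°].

+10.21°

Start at +143.31°; shift +226.90° → +370.21°.
+370.21° lies outside (−180°, 180°]; subtract 360° → +10.21°.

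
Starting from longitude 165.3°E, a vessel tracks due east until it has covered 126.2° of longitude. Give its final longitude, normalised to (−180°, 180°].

Start at +165.3°; shift +126.2° → +291.5°.
+291.5° lies outside (−180°, 180°]; subtract 360° → -68.5°.

68.5°W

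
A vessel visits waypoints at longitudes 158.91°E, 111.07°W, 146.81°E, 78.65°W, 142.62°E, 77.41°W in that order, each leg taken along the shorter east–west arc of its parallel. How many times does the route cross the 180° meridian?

Leg 1: +158.91° → -111.07°, shortest Δλ = 90.02° (east) — crosses 180°.
Leg 2: -111.07° → +146.81°, shortest Δλ = -102.12° (west) — crosses 180°.
Leg 3: +146.81° → -78.65°, shortest Δλ = 134.54° (east) — crosses 180°.
Leg 4: -78.65° → +142.62°, shortest Δλ = -138.73° (west) — crosses 180°.
Leg 5: +142.62° → -77.41°, shortest Δλ = 139.97° (east) — crosses 180°.
Total crossings: 5.

5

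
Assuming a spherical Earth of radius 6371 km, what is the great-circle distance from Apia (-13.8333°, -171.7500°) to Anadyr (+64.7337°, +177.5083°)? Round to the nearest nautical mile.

4743 nmi

Δλ = 177.5083 − -171.7500 = 349.2583°; wrapped into (−180°, 180°]: -10.7417°.
Δφ = 64.7337 − -13.8333 = 78.5670°.
a = sin²(Δφ/2) + cos φ₁ · cos φ₂ · sin²(Δλ/2) = 0.404520.
c = 2·atan2(√a, √(1−a)) = 1.37866 rad → d = 6371·c ≈ 8783.42 km ≈ 4742.67 nmi.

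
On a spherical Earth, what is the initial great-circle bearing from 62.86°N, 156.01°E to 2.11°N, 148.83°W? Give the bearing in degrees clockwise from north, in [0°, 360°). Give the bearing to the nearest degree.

121°

Δλ = -148.83 − 156.01 = -304.84°; wrapped into (−180°, 180°]: 55.16°.
θ = atan2( sin Δλ · cos φ₂ , cos φ₁ · sin φ₂ − sin φ₁ · cos φ₂ · cos Δλ )
  = atan2(0.82019, -0.49125) = 120.919° → normalised to [0°, 360°): 120.919°.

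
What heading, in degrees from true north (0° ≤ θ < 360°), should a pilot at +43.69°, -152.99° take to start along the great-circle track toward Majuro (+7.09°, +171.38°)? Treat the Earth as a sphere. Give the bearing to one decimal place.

231.0°

Δλ = 171.38 − -152.99 = 324.37°; wrapped into (−180°, 180°]: -35.63°.
θ = atan2( sin Δλ · cos φ₂ , cos φ₁ · sin φ₂ − sin φ₁ · cos φ₂ · cos Δλ )
  = atan2(-0.57809, -0.46790) = -128.986° → normalised to [0°, 360°): 231.014°.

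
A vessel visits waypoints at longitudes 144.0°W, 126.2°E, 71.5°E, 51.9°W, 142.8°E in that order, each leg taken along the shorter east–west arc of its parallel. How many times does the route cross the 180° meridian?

Leg 1: -144.0° → +126.2°, shortest Δλ = -89.8° (west) — crosses 180°.
Leg 2: +126.2° → +71.5°, shortest Δλ = -54.7° (west) — does not cross 180°.
Leg 3: +71.5° → -51.9°, shortest Δλ = -123.4° (west) — does not cross 180°.
Leg 4: -51.9° → +142.8°, shortest Δλ = -165.3° (west) — crosses 180°.
Total crossings: 2.

2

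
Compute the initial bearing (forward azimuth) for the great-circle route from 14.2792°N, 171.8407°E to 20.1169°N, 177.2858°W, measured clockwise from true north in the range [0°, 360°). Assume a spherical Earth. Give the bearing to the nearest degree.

59°

Δλ = -177.2858 − 171.8407 = -349.1265°; wrapped into (−180°, 180°]: 10.8735°.
θ = atan2( sin Δλ · cos φ₂ , cos φ₁ · sin φ₂ − sin φ₁ · cos φ₂ · cos Δλ )
  = atan2(0.17713, 0.10587) = 59.134° → normalised to [0°, 360°): 59.134°.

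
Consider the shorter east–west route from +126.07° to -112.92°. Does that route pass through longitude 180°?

Yes

Naïve |-112.92 − 126.07| = 238.99° > 180°, so the shorter arc goes the other way round — across 180°.
Signed shortest Δλ = ((-112.92 − 126.07 + 180) mod 360) − 180 = 121.01°.
Going east by 121.01° from +126.07° passes through 180° before reaching -112.92°.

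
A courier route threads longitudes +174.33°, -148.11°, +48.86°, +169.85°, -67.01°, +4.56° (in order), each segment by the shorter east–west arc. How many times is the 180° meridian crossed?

Leg 1: +174.33° → -148.11°, shortest Δλ = 37.56° (east) — crosses 180°.
Leg 2: -148.11° → +48.86°, shortest Δλ = -163.03° (west) — crosses 180°.
Leg 3: +48.86° → +169.85°, shortest Δλ = 120.99° (east) — does not cross 180°.
Leg 4: +169.85° → -67.01°, shortest Δλ = 123.14° (east) — crosses 180°.
Leg 5: -67.01° → +4.56°, shortest Δλ = 71.57° (east) — does not cross 180°.
Total crossings: 3.

3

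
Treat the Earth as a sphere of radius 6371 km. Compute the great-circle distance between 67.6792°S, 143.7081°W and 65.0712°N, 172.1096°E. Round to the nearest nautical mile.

Δλ = 172.1096 − -143.7081 = 315.8177°; wrapped into (−180°, 180°]: -44.1823°.
Δφ = 65.0712 − -67.6792 = 132.7504°.
a = sin²(Δφ/2) + cos φ₁ · cos φ₂ · sin²(Δλ/2) = 0.862044.
c = 2·atan2(√a, √(1−a)) = 2.38051 rad → d = 6371·c ≈ 15166.21 km ≈ 8189.10 nmi.

8189 nmi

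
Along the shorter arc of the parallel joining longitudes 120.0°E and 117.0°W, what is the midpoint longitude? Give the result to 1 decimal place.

178.5°W

Signed shortest Δλ from +120.0° to -117.0° is +123.0°.
Midpoint longitude = +120.0° + (+123.0°)/2 = +120.0° + 61.5° = +181.5°.
Normalise into (−180°, 180°]: -178.5°.
(The naïve average (+120.0 + -117.0)/2 = 1.5° is on the wrong side of the globe.)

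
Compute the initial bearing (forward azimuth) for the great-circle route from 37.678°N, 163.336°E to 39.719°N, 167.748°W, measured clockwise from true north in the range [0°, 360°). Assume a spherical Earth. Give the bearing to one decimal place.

75.8°

Δλ = -167.748 − 163.336 = -331.084°; wrapped into (−180°, 180°]: 28.916°.
θ = atan2( sin Δλ · cos φ₂ , cos φ₁ · sin φ₂ − sin φ₁ · cos φ₂ · cos Δλ )
  = atan2(0.37192, 0.09423) = 75.783° → normalised to [0°, 360°): 75.783°.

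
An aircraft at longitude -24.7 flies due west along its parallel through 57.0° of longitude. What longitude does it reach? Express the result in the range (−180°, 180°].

-81.7°

Start at -24.7°; shift −57.0° → -81.7°.
-81.7° already lies in (−180°, 180°].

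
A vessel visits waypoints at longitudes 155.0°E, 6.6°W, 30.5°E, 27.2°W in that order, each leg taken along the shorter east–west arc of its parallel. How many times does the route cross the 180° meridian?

0

Leg 1: +155.0° → -6.6°, shortest Δλ = -161.6° (west) — does not cross 180°.
Leg 2: -6.6° → +30.5°, shortest Δλ = 37.1° (east) — does not cross 180°.
Leg 3: +30.5° → -27.2°, shortest Δλ = -57.7° (west) — does not cross 180°.
Total crossings: 0.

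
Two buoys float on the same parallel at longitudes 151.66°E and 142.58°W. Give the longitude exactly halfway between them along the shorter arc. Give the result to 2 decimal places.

Signed shortest Δλ from +151.66° to -142.58° is +65.76°.
Midpoint longitude = +151.66° + (+65.76°)/2 = +151.66° + 32.88° = +184.54°.
Normalise into (−180°, 180°]: -175.46°.
(The naïve average (+151.66 + -142.58)/2 = 4.54° is on the wrong side of the globe.)

175.46°W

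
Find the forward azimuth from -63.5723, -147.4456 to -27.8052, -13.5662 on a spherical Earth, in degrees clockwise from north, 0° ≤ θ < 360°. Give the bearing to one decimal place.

139.9°

Δλ = -13.5662 − -147.4456 = 133.8794°.
θ = atan2( sin Δλ · cos φ₂ , cos φ₁ · sin φ₂ − sin φ₁ · cos φ₂ · cos Δλ )
  = atan2(0.63758, -0.75665) = 139.881° → normalised to [0°, 360°): 139.881°.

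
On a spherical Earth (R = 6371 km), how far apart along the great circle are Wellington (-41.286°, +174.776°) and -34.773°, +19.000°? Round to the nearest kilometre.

11203 km

Δλ = 19.000 − 174.776 = -155.776°.
Δφ = -34.773 − -41.286 = 6.513°.
a = sin²(Δφ/2) + cos φ₁ · cos φ₂ · sin²(Δλ/2) = 0.593287.
c = 2·atan2(√a, √(1−a)) = 1.75847 rad → d = 6371·c ≈ 11203.21 km.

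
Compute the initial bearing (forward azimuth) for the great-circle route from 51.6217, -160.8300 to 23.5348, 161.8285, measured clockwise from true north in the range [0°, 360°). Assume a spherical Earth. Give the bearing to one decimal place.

Δλ = 161.8285 − -160.8300 = 322.6585°; wrapped into (−180°, 180°]: -37.3415°.
θ = atan2( sin Δλ · cos φ₂ , cos φ₁ · sin φ₂ − sin φ₁ · cos φ₂ · cos Δλ )
  = atan2(-0.55611, -0.32350) = -120.187° → normalised to [0°, 360°): 239.813°.

239.8°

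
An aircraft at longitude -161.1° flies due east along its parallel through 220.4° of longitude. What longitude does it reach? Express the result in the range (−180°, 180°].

+59.3°

Start at -161.1°; shift +220.4° → +59.3°.
+59.3° already lies in (−180°, 180°].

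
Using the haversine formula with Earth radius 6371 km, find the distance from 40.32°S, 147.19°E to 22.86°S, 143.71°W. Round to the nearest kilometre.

Δλ = -143.71 − 147.19 = -290.90°; wrapped into (−180°, 180°]: 69.10°.
Δφ = -22.86 − -40.32 = 17.46°.
a = sin²(Δφ/2) + cos φ₁ · cos φ₂ · sin²(Δλ/2) = 0.249001.
c = 2·atan2(√a, √(1−a)) = 1.04489 rad → d = 6371·c ≈ 6656.99 km.

6657 km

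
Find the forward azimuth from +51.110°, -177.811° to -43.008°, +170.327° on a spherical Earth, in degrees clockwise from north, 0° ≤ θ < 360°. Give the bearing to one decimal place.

Δλ = 170.327 − -177.811 = 348.138°; wrapped into (−180°, 180°]: -11.862°.
θ = atan2( sin Δλ · cos φ₂ , cos φ₁ · sin φ₂ − sin φ₁ · cos φ₂ · cos Δλ )
  = atan2(-0.15031, -0.98526) = -171.326° → normalised to [0°, 360°): 188.674°.

188.7°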